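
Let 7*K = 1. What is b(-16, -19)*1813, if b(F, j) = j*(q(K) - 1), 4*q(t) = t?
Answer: 132867/4 ≈ 33217.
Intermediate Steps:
K = ⅐ (K = (⅐)*1 = ⅐ ≈ 0.14286)
q(t) = t/4
b(F, j) = -27*j/28 (b(F, j) = j*((¼)*(⅐) - 1) = j*(1/28 - 1) = j*(-27/28) = -27*j/28)
b(-16, -19)*1813 = -27/28*(-19)*1813 = (513/28)*1813 = 132867/4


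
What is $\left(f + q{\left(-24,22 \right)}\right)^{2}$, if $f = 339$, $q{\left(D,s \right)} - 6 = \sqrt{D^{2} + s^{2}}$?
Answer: $120085 + 1380 \sqrt{265} \approx 1.4255 \cdot 10^{5}$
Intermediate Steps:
$q{\left(D,s \right)} = 6 + \sqrt{D^{2} + s^{2}}$
$\left(f + q{\left(-24,22 \right)}\right)^{2} = \left(339 + \left(6 + \sqrt{\left(-24\right)^{2} + 22^{2}}\right)\right)^{2} = \left(339 + \left(6 + \sqrt{576 + 484}\right)\right)^{2} = \left(339 + \left(6 + \sqrt{1060}\right)\right)^{2} = \left(339 + \left(6 + 2 \sqrt{265}\right)\right)^{2} = \left(345 + 2 \sqrt{265}\right)^{2}$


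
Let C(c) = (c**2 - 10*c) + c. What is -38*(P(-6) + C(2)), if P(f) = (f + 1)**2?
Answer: -418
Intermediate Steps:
P(f) = (1 + f)**2
C(c) = c**2 - 9*c
-38*(P(-6) + C(2)) = -38*((1 - 6)**2 + 2*(-9 + 2)) = -38*((-5)**2 + 2*(-7)) = -38*(25 - 14) = -38*11 = -418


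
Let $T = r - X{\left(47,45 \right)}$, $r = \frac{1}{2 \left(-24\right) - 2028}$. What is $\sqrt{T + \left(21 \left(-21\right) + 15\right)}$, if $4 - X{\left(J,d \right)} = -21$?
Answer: $\frac{i \sqrt{485927763}}{1038} \approx 21.237 i$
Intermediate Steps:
$X{\left(J,d \right)} = 25$ ($X{\left(J,d \right)} = 4 - -21 = 4 + 21 = 25$)
$r = - \frac{1}{2076}$ ($r = \frac{1}{-48 - 2028} = \frac{1}{-2076} = - \frac{1}{2076} \approx -0.0004817$)
$T = - \frac{51901}{2076}$ ($T = - \frac{1}{2076} - 25 = - \frac{51901}{2076} \approx -25.0$)
$\sqrt{T + \left(21 \left(-21\right) + 15\right)} = \sqrt{- \frac{51901}{2076} + \left(21 \left(-21\right) + 15\right)} = \sqrt{- \frac{51901}{2076} + \left(-441 + 15\right)} = \sqrt{- \frac{51901}{2076} - 426} = \sqrt{- \frac{936277}{2076}} = \frac{i \sqrt{485927763}}{1038}$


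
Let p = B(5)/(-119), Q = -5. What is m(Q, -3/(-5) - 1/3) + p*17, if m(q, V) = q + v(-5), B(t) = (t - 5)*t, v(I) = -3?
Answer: -8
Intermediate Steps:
B(t) = t*(-5 + t) (B(t) = (-5 + t)*t = t*(-5 + t))
m(q, V) = -3 + q (m(q, V) = q - 3 = -3 + q)
p = 0 (p = (5*(-5 + 5))/(-119) = (5*0)*(-1/119) = 0*(-1/119) = 0)
m(Q, -3/(-5) - 1/3) + p*17 = (-3 - 5) + 0*17 = -8 + 0 = -8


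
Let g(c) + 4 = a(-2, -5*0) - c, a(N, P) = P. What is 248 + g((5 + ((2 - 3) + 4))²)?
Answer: 180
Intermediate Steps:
g(c) = -4 - c (g(c) = -4 + (-5*0 - c) = -4 + (0 - c) = -4 - c)
248 + g((5 + ((2 - 3) + 4))²) = 248 + (-4 - (5 + ((2 - 3) + 4))²) = 248 + (-4 - (5 + (-1 + 4))²) = 248 + (-4 - (5 + 3)²) = 248 + (-4 - 1*8²) = 248 + (-4 - 1*64) = 248 + (-4 - 64) = 248 - 68 = 180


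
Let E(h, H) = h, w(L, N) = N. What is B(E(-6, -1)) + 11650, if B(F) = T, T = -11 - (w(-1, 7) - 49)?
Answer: 11681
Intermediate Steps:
T = 31 (T = -11 - (7 - 49) = -11 - 1*(-42) = -11 + 42 = 31)
B(F) = 31
B(E(-6, -1)) + 11650 = 31 + 11650 = 11681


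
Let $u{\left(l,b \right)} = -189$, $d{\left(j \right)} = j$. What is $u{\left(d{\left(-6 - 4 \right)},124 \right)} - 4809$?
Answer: $-4998$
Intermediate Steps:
$u{\left(d{\left(-6 - 4 \right)},124 \right)} - 4809 = -189 - 4809 = -4998$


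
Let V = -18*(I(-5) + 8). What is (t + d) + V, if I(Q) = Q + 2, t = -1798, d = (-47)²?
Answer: 321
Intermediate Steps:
d = 2209
I(Q) = 2 + Q
V = -90 (V = -18*((2 - 5) + 8) = -18*(-3 + 8) = -18*5 = -90)
(t + d) + V = (-1798 + 2209) - 90 = 411 - 90 = 321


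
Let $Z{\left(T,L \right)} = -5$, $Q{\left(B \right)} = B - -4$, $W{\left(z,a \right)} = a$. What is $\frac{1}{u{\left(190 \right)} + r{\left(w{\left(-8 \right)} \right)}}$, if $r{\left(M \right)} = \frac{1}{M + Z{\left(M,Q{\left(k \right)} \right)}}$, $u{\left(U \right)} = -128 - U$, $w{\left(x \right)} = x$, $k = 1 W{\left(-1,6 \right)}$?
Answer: $- \frac{13}{4135} \approx -0.0031439$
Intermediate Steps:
$k = 6$ ($k = 1 \cdot 6 = 6$)
$Q{\left(B \right)} = 4 + B$ ($Q{\left(B \right)} = B + 4 = 4 + B$)
$r{\left(M \right)} = \frac{1}{-5 + M}$ ($r{\left(M \right)} = \frac{1}{M - 5} = \frac{1}{-5 + M}$)
$\frac{1}{u{\left(190 \right)} + r{\left(w{\left(-8 \right)} \right)}} = \frac{1}{\left(-128 - 190\right) + \frac{1}{-5 - 8}} = \frac{1}{\left(-128 - 190\right) + \frac{1}{-13}} = \frac{1}{-318 - \frac{1}{13}} = \frac{1}{- \frac{4135}{13}} = - \frac{13}{4135}$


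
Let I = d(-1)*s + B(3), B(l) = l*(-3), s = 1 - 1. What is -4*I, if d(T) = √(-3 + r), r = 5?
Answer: 36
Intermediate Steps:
s = 0
B(l) = -3*l
d(T) = √2 (d(T) = √(-3 + 5) = √2)
I = -9 (I = √2*0 - 3*3 = 0 - 9 = -9)
-4*I = -4*(-9) = 36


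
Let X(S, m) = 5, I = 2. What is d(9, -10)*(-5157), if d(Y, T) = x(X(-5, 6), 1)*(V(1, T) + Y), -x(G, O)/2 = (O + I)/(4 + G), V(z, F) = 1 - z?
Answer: 30942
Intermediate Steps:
x(G, O) = -2*(2 + O)/(4 + G) (x(G, O) = -2*(O + 2)/(4 + G) = -2*(2 + O)/(4 + G))
d(Y, T) = -2*Y/3 (d(Y, T) = (2*(-2 - 1*1)/(4 + 5))*((1 - 1*1) + Y) = (2*(-2 - 1)/9)*((1 - 1) + Y) = (2*(1/9)*(-3))*(0 + Y) = -2*Y/3)
d(9, -10)*(-5157) = -2/3*9*(-5157) = -6*(-5157) = 30942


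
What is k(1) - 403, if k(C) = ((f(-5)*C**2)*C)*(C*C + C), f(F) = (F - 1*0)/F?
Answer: -401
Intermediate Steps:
f(F) = 1 (f(F) = (F + 0)/F = F/F = 1)
k(C) = C**3*(C + C**2) (k(C) = ((1*C**2)*C)*(C*C + C) = (C**2*C)*(C**2 + C) = C**3*(C + C**2))
k(1) - 403 = 1**4*(1 + 1) - 403 = 1*2 - 403 = 2 - 403 = -401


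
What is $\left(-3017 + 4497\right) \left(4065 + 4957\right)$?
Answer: $13352560$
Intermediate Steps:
$\left(-3017 + 4497\right) \left(4065 + 4957\right) = 1480 \cdot 9022 = 13352560$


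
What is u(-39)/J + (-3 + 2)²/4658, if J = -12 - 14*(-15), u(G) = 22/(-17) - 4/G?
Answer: -104369/17984538 ≈ -0.0058033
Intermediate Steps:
u(G) = -22/17 - 4/G (u(G) = 22*(-1/17) - 4/G = -22/17 - 4/G)
J = 198 (J = -12 + 210 = 198)
u(-39)/J + (-3 + 2)²/4658 = (-22/17 - 4/(-39))/198 + (-3 + 2)²/4658 = (-22/17 - 4*(-1/39))*(1/198) + (-1)²*(1/4658) = (-22/17 + 4/39)*(1/198) + 1*(1/4658) = -790/663*1/198 + 1/4658 = -395/65637 + 1/4658 = -104369/17984538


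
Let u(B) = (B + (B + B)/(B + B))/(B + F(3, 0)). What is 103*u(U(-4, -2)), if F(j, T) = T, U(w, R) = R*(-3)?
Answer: 721/6 ≈ 120.17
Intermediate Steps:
U(w, R) = -3*R
u(B) = (1 + B)/B (u(B) = (B + (B + B)/(B + B))/(B + 0) = (B + (2*B)/((2*B)))/B = (B + (2*B)*(1/(2*B)))/B = (B + 1)/B = (1 + B)/B)
103*u(U(-4, -2)) = 103*((1 - 3*(-2))/((-3*(-2)))) = 103*((1 + 6)/6) = 103*((1/6)*7) = 103*(7/6) = 721/6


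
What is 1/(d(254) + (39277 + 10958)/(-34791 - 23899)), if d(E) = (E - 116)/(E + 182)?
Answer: -639721/345081 ≈ -1.8538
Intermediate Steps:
d(E) = (-116 + E)/(182 + E)
1/(d(254) + (39277 + 10958)/(-34791 - 23899)) = 1/((-116 + 254)/(182 + 254) + (39277 + 10958)/(-34791 - 23899)) = 1/(138/436 + 50235/(-58690)) = 1/((1/436)*138 + 50235*(-1/58690)) = 1/(69/218 - 10047/11738) = 1/(-345081/639721) = -639721/345081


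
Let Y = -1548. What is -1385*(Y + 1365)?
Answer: 253455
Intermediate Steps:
-1385*(Y + 1365) = -1385*(-1548 + 1365) = -1385*(-183) = 253455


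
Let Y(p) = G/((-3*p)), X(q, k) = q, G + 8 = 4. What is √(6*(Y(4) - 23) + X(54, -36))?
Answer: I*√82 ≈ 9.0554*I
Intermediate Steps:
G = -4 (G = -8 + 4 = -4)
Y(p) = 4/(3*p) (Y(p) = -4*(-1/(3*p)) = -(-4)/(3*p) = 4/(3*p))
√(6*(Y(4) - 23) + X(54, -36)) = √(6*((4/3)/4 - 23) + 54) = √(6*((4/3)*(¼) - 23) + 54) = √(6*(⅓ - 23) + 54) = √(6*(-68/3) + 54) = √(-136 + 54) = √(-82) = I*√82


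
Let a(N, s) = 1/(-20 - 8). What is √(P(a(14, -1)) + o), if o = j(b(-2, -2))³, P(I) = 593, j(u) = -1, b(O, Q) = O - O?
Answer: 4*√37 ≈ 24.331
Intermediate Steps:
b(O, Q) = 0
a(N, s) = -1/28 (a(N, s) = 1/(-28) = -1/28)
o = -1 (o = (-1)³ = -1)
√(P(a(14, -1)) + o) = √(593 - 1) = √592 = 4*√37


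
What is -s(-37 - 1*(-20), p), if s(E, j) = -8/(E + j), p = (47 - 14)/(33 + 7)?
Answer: -320/647 ≈ -0.49459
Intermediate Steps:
p = 33/40 ≈ 0.82500
-s(-37 - 1*(-20), p) = -(-8)/((-37 - 1*(-20)) + 33/40) = -(-8)/((-37 + 20) + 33/40) = -(-8)/(-17 + 33/40) = -(-8)/(-647/40) = -(-8)*(-40)/647 = -1*320/647 = -320/647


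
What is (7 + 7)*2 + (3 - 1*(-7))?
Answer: 38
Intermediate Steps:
(7 + 7)*2 + (3 - 1*(-7)) = 14*2 + (3 + 7) = 28 + 10 = 38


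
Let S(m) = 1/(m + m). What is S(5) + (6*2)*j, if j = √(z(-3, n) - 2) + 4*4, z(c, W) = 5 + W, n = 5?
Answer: 1921/10 + 24*√2 ≈ 226.04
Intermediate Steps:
j = 16 + 2*√2 (j = √((5 + 5) - 2) + 4*4 = √(10 - 2) + 16 = √8 + 16 = 2*√2 + 16 = 16 + 2*√2 ≈ 18.828)
S(m) = 1/(2*m)
S(5) + (6*2)*j = (½)/5 + (6*2)*(16 + 2*√2) = (½)*(⅕) + 12*(16 + 2*√2) = ⅒ + (192 + 24*√2) = 1921/10 + 24*√2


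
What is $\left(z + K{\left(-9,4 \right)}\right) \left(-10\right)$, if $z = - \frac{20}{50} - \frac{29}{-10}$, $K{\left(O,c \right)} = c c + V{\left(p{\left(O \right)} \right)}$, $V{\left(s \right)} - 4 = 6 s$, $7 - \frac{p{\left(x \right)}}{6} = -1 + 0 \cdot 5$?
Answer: $-3105$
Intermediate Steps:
$p{\left(x \right)} = 48$ ($p{\left(x \right)} = 42 - 6 \left(-1 + 0 \cdot 5\right) = 42 - 6 \left(-1 + 0\right) = 42 - -6 = 42 + 6 = 48$)
$V{\left(s \right)} = 4 + 6 s$
$K{\left(O,c \right)} = 292 + c^{2}$ ($K{\left(O,c \right)} = c c + \left(4 + 6 \cdot 48\right) = c^{2} + \left(4 + 288\right) = c^{2} + 292 = 292 + c^{2}$)
$z = \frac{5}{2}$ ($z = \left(-20\right) \frac{1}{50} - - \frac{29}{10} = - \frac{2}{5} + \frac{29}{10} = \frac{5}{2} \approx 2.5$)
$\left(z + K{\left(-9,4 \right)}\right) \left(-10\right) = \left(\frac{5}{2} + \left(292 + 4^{2}\right)\right) \left(-10\right) = \left(\frac{5}{2} + \left(292 + 16\right)\right) \left(-10\right) = \left(\frac{5}{2} + 308\right) \left(-10\right) = \frac{621}{2} \left(-10\right) = -3105$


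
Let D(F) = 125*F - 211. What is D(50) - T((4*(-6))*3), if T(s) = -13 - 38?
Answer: 6090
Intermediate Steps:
D(F) = -211 + 125*F
T(s) = -51
D(50) - T((4*(-6))*3) = (-211 + 125*50) - 1*(-51) = (-211 + 6250) + 51 = 6039 + 51 = 6090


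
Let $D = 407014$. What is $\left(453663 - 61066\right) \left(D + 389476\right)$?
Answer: $312699584530$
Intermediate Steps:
$\left(453663 - 61066\right) \left(D + 389476\right) = \left(453663 - 61066\right) \left(407014 + 389476\right) = 392597 \cdot 796490 = 312699584530$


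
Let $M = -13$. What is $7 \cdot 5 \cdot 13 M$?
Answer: $-5915$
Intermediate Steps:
$7 \cdot 5 \cdot 13 M = 7 \cdot 5 \cdot 13 \left(-13\right) = 35 \cdot 13 \left(-13\right) = 455 \left(-13\right) = -5915$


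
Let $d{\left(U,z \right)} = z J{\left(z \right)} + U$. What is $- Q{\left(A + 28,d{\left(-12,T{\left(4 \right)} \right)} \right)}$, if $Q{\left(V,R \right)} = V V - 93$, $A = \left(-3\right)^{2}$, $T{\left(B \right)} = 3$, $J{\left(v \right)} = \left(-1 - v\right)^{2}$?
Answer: $-1276$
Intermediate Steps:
$A = 9$
$d{\left(U,z \right)} = U + z \left(1 + z\right)^{2}$ ($d{\left(U,z \right)} = z \left(1 + z\right)^{2} + U = U + z \left(1 + z\right)^{2}$)
$Q{\left(V,R \right)} = -93 + V^{2}$ ($Q{\left(V,R \right)} = V^{2} - 93 = -93 + V^{2}$)
$- Q{\left(A + 28,d{\left(-12,T{\left(4 \right)} \right)} \right)} = - (-93 + \left(9 + 28\right)^{2}) = - (-93 + 37^{2}) = - (-93 + 1369) = \left(-1\right) 1276 = -1276$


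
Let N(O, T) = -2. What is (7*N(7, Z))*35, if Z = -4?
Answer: -490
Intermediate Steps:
(7*N(7, Z))*35 = (7*(-2))*35 = -14*35 = -490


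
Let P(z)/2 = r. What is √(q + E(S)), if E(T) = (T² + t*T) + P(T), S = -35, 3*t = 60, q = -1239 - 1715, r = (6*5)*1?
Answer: I*√2369 ≈ 48.672*I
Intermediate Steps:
r = 30 (r = 30*1 = 30)
P(z) = 60 (P(z) = 2*30 = 60)
q = -2954
t = 20 (t = (⅓)*60 = 20)
E(T) = 60 + T² + 20*T (E(T) = (T² + 20*T) + 60 = 60 + T² + 20*T)
√(q + E(S)) = √(-2954 + (60 + (-35)² + 20*(-35))) = √(-2954 + (60 + 1225 - 700)) = √(-2954 + 585) = √(-2369) = I*√2369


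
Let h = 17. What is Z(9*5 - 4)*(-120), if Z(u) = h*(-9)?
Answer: 18360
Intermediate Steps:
Z(u) = -153 (Z(u) = 17*(-9) = -153)
Z(9*5 - 4)*(-120) = -153*(-120) = 18360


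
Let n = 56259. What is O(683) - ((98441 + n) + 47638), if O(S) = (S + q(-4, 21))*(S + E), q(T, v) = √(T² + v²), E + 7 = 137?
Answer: 352941 + 813*√457 ≈ 3.7032e+5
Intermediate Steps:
E = 130 (E = -7 + 137 = 130)
O(S) = (130 + S)*(S + √457) (O(S) = (S + √((-4)² + 21²))*(S + 130) = (S + √(16 + 441))*(130 + S) = (S + √457)*(130 + S) = (130 + S)*(S + √457))
O(683) - ((98441 + n) + 47638) = (683² + 130*683 + 130*√457 + 683*√457) - ((98441 + 56259) + 47638) = (466489 + 88790 + 130*√457 + 683*√457) - (154700 + 47638) = (555279 + 813*√457) - 1*202338 = (555279 + 813*√457) - 202338 = 352941 + 813*√457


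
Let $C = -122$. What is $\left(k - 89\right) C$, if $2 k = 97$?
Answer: $4941$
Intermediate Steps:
$k = \frac{97}{2}$ ($k = \frac{1}{2} \cdot 97 = \frac{97}{2} \approx 48.5$)
$\left(k - 89\right) C = \left(\frac{97}{2} - 89\right) \left(-122\right) = \left(- \frac{81}{2}\right) \left(-122\right) = 4941$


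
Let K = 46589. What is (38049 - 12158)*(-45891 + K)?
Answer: 18071918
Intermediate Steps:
(38049 - 12158)*(-45891 + K) = (38049 - 12158)*(-45891 + 46589) = 25891*698 = 18071918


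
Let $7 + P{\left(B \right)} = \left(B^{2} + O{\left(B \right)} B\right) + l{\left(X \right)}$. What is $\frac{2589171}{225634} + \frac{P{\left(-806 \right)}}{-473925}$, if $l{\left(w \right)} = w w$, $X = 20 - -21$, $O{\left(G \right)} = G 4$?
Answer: $\frac{493795308739}{106933593450} \approx 4.6178$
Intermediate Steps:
$O{\left(G \right)} = 4 G$
$X = 41$ ($X = 20 + 21 = 41$)
$l{\left(w \right)} = w^{2}$
$P{\left(B \right)} = 1674 + 5 B^{2}$ ($P{\left(B \right)} = -7 + \left(\left(B^{2} + 4 B B\right) + 41^{2}\right) = -7 + \left(\left(B^{2} + 4 B^{2}\right) + 1681\right) = -7 + \left(5 B^{2} + 1681\right) = -7 + \left(1681 + 5 B^{2}\right) = 1674 + 5 B^{2}$)
$\frac{2589171}{225634} + \frac{P{\left(-806 \right)}}{-473925} = \frac{2589171}{225634} + \frac{1674 + 5 \left(-806\right)^{2}}{-473925} = 2589171 \cdot \frac{1}{225634} + \left(1674 + 5 \cdot 649636\right) \left(- \frac{1}{473925}\right) = \frac{2589171}{225634} + \left(1674 + 3248180\right) \left(- \frac{1}{473925}\right) = \frac{2589171}{225634} + 3249854 \left(- \frac{1}{473925}\right) = \frac{2589171}{225634} - \frac{3249854}{473925} = \frac{493795308739}{106933593450}$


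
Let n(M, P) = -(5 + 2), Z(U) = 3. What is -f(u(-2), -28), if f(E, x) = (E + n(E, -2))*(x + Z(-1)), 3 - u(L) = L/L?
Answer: -125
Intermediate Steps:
u(L) = 2 (u(L) = 3 - L/L = 3 - 1*1 = 3 - 1 = 2)
n(M, P) = -7 (n(M, P) = -1*7 = -7)
f(E, x) = (-7 + E)*(3 + x) (f(E, x) = (E - 7)*(x + 3) = (-7 + E)*(3 + x))
-f(u(-2), -28) = -(-21 - 7*(-28) + 3*2 + 2*(-28)) = -(-21 + 196 + 6 - 56) = -1*125 = -125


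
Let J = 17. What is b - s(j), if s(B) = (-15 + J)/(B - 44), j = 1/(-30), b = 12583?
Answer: 16622203/1321 ≈ 12583.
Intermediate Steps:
j = -1/30 ≈ -0.033333
s(B) = 2/(-44 + B) (s(B) = (-15 + 17)/(B - 44) = 2/(-44 + B))
b - s(j) = 12583 - 2/(-44 - 1/30) = 12583 - 2/(-1321/30) = 12583 - 2*(-30)/1321 = 12583 - 1*(-60/1321) = 12583 + 60/1321 = 16622203/1321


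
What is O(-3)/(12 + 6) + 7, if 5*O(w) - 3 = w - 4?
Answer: 313/45 ≈ 6.9556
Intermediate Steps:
O(w) = -⅕ + w/5 (O(w) = ⅗ + (w - 4)/5 = ⅗ + (-4 + w)/5 = ⅗ + (-⅘ + w/5) = -⅕ + w/5)
O(-3)/(12 + 6) + 7 = (-⅕ + (⅕)*(-3))/(12 + 6) + 7 = (-⅕ - ⅗)/18 + 7 = -⅘*1/18 + 7 = -2/45 + 7 = 313/45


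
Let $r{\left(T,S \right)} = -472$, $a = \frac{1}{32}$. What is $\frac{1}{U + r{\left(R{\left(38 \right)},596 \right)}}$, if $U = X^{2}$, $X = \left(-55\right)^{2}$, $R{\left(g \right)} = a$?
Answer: $\frac{1}{9150153} \approx 1.0929 \cdot 10^{-7}$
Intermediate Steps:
$a = \frac{1}{32} \approx 0.03125$
$R{\left(g \right)} = \frac{1}{32}$
$X = 3025$
$U = 9150625$ ($U = 3025^{2} = 9150625$)
$\frac{1}{U + r{\left(R{\left(38 \right)},596 \right)}} = \frac{1}{9150625 - 472} = \frac{1}{9150153}$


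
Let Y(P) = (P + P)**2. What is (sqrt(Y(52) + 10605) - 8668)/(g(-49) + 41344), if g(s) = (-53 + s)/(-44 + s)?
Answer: -12214/58259 + 31*sqrt(21421)/1281698 ≈ -0.20611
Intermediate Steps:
Y(P) = 4*P**2 (Y(P) = (2*P)**2 = 4*P**2)
g(s) = (-53 + s)/(-44 + s)
(sqrt(Y(52) + 10605) - 8668)/(g(-49) + 41344) = (sqrt(4*52**2 + 10605) - 8668)/((-53 - 49)/(-44 - 49) + 41344) = (sqrt(4*2704 + 10605) - 8668)/(-102/(-93) + 41344) = (sqrt(10816 + 10605) - 8668)/(-1/93*(-102) + 41344) = (sqrt(21421) - 8668)/(34/31 + 41344) = (-8668 + sqrt(21421))/(1281698/31) = (-8668 + sqrt(21421))*(31/1281698) = -12214/58259 + 31*sqrt(21421)/1281698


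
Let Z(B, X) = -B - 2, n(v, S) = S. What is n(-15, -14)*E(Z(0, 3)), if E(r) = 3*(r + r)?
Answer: 168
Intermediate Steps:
Z(B, X) = -2 - B
E(r) = 6*r (E(r) = 3*(2*r) = 6*r)
n(-15, -14)*E(Z(0, 3)) = -84*(-2 - 1*0) = -84*(-2 + 0) = -84*(-2) = -14*(-12) = 168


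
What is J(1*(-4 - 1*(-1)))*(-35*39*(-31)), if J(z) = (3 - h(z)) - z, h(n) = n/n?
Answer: 211575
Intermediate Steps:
h(n) = 1
J(z) = 2 - z (J(z) = (3 - 1*1) - z = (3 - 1) - z = 2 - z)
J(1*(-4 - 1*(-1)))*(-35*39*(-31)) = (2 - (-4 - 1*(-1)))*(-35*39*(-31)) = (2 - (-4 + 1))*(-1365*(-31)) = (2 - (-3))*42315 = (2 - 1*(-3))*42315 = (2 + 3)*42315 = 5*42315 = 211575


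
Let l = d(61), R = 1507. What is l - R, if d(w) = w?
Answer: -1446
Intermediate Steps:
l = 61
l - R = 61 - 1*1507 = 61 - 1507 = -1446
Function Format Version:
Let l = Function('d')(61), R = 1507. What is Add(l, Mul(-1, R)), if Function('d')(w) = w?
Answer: -1446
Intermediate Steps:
l = 61
Add(l, Mul(-1, R)) = Add(61, Mul(-1, 1507)) = Add(61, -1507) = -1446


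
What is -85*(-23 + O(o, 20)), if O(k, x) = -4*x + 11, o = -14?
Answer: 7820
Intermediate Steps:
O(k, x) = 11 - 4*x
-85*(-23 + O(o, 20)) = -85*(-23 + (11 - 4*20)) = -85*(-23 + (11 - 80)) = -85*(-23 - 69) = -85*(-92) = 7820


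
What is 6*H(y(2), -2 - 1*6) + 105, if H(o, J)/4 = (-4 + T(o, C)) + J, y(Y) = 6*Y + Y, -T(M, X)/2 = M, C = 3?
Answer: -855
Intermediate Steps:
T(M, X) = -2*M
y(Y) = 7*Y
H(o, J) = -16 - 8*o + 4*J (H(o, J) = 4*((-4 - 2*o) + J) = 4*(-4 + J - 2*o) = -16 - 8*o + 4*J)
6*H(y(2), -2 - 1*6) + 105 = 6*(-16 - 56*2 + 4*(-2 - 1*6)) + 105 = 6*(-16 - 8*14 + 4*(-2 - 6)) + 105 = 6*(-16 - 112 + 4*(-8)) + 105 = 6*(-16 - 112 - 32) + 105 = 6*(-160) + 105 = -960 + 105 = -855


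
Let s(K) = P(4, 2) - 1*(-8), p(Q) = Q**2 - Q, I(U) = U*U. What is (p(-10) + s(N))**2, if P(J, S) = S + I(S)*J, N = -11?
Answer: 18496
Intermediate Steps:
I(U) = U**2
P(J, S) = S + J*S**2 (P(J, S) = S + S**2*J = S + J*S**2)
s(K) = 26 (s(K) = 2*(1 + 4*2) - 1*(-8) = 2*(1 + 8) + 8 = 2*9 + 8 = 18 + 8 = 26)
(p(-10) + s(N))**2 = (-10*(-1 - 10) + 26)**2 = (-10*(-11) + 26)**2 = (110 + 26)**2 = 136**2 = 18496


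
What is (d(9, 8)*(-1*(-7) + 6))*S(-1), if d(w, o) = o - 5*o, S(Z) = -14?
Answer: 5824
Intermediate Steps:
d(w, o) = -4*o
(d(9, 8)*(-1*(-7) + 6))*S(-1) = ((-4*8)*(-1*(-7) + 6))*(-14) = -32*(7 + 6)*(-14) = -32*13*(-14) = -416*(-14) = 5824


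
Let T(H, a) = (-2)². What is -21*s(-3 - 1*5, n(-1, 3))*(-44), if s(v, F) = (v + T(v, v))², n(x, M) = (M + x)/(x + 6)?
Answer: 14784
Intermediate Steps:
T(H, a) = 4
n(x, M) = (M + x)/(6 + x)
s(v, F) = (4 + v)² (s(v, F) = (v + 4)² = (4 + v)²)
-21*s(-3 - 1*5, n(-1, 3))*(-44) = -21*(4 + (-3 - 1*5))²*(-44) = -21*(4 + (-3 - 5))²*(-44) = -21*(4 - 8)²*(-44) = -21*(-4)²*(-44) = -21*16*(-44) = -336*(-44) = 14784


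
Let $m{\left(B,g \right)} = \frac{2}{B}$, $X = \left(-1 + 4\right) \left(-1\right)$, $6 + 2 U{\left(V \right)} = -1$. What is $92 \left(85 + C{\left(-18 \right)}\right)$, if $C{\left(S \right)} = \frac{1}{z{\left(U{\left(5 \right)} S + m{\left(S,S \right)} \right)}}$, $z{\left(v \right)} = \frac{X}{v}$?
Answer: $\frac{159068}{27} \approx 5891.4$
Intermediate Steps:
$U{\left(V \right)} = - \frac{7}{2}$ ($U{\left(V \right)} = -3 + \frac{1}{2} \left(-1\right) = -3 - \frac{1}{2} = - \frac{7}{2}$)
$X = -3$ ($X = 3 \left(-1\right) = -3$)
$z{\left(v \right)} = - \frac{3}{v}$
$C{\left(S \right)} = - \frac{2}{3 S} + \frac{7 S}{6}$ ($C{\left(S \right)} = \frac{1}{\left(-3\right) \frac{1}{- \frac{7 S}{2} + \frac{2}{S}}} = \frac{1}{\left(-3\right) \frac{1}{\frac{2}{S} - \frac{7 S}{2}}} = - \frac{2}{3 S} + \frac{7 S}{6}$)
$92 \left(85 + C{\left(-18 \right)}\right) = 92 \left(85 + \frac{-4 + 7 \left(-18\right)^{2}}{6 \left(-18\right)}\right) = 92 \left(85 + \frac{1}{6} \left(- \frac{1}{18}\right) \left(-4 + 7 \cdot 324\right)\right) = 92 \left(85 + \frac{1}{6} \left(- \frac{1}{18}\right) \left(-4 + 2268\right)\right) = 92 \left(85 + \frac{1}{6} \left(- \frac{1}{18}\right) 2264\right) = 92 \left(85 - \frac{566}{27}\right) = 92 \cdot \frac{1729}{27} = \frac{159068}{27}$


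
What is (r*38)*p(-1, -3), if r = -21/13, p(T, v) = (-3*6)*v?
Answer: -43092/13 ≈ -3314.8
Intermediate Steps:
p(T, v) = -18*v
r = -21/13 (r = -21*1/13 = -21/13 ≈ -1.6154)
(r*38)*p(-1, -3) = (-21/13*38)*(-18*(-3)) = -798/13*54 = -43092/13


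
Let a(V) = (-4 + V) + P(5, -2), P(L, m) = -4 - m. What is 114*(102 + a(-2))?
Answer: 10716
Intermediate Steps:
a(V) = -6 + V (a(V) = (-4 + V) + (-4 - 1*(-2)) = (-4 + V) + (-4 + 2) = (-4 + V) - 2 = -6 + V)
114*(102 + a(-2)) = 114*(102 + (-6 - 2)) = 114*(102 - 8) = 114*94 = 10716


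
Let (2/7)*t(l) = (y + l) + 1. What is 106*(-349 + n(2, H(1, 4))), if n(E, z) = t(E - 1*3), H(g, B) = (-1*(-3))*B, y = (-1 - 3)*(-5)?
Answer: -29574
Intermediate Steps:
y = 20 (y = -4*(-5) = 20)
H(g, B) = 3*B
t(l) = 147/2 + 7*l/2 (t(l) = 7*((20 + l) + 1)/2 = 7*(21 + l)/2 = 147/2 + 7*l/2)
n(E, z) = 63 + 7*E/2 (n(E, z) = 147/2 + 7*(E - 1*3)/2 = 147/2 + 7*(E - 3)/2 = 147/2 + 7*(-3 + E)/2 = 147/2 + (-21/2 + 7*E/2) = 63 + 7*E/2)
106*(-349 + n(2, H(1, 4))) = 106*(-349 + (63 + (7/2)*2)) = 106*(-349 + (63 + 7)) = 106*(-349 + 70) = 106*(-279) = -29574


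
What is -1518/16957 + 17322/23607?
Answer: 85964576/133434633 ≈ 0.64425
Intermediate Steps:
-1518/16957 + 17322/23607 = -1518*1/16957 + 17322*(1/23607) = -1518/16957 + 5774/7869 = 85964576/133434633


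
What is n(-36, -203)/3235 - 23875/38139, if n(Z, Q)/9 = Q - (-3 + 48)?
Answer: -162361873/123379665 ≈ -1.3160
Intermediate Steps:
n(Z, Q) = -405 + 9*Q (n(Z, Q) = 9*(Q - (-3 + 48)) = 9*(Q - 1*45) = 9*(Q - 45) = 9*(-45 + Q) = -405 + 9*Q)
n(-36, -203)/3235 - 23875/38139 = (-405 + 9*(-203))/3235 - 23875/38139 = (-405 - 1827)*(1/3235) - 23875*1/38139 = -2232*1/3235 - 23875/38139 = -2232/3235 - 23875/38139 = -162361873/123379665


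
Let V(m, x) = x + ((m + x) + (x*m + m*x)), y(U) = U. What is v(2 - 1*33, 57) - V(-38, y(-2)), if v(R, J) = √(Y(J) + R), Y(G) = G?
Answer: -110 + √26 ≈ -104.90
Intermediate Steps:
v(R, J) = √(J + R)
V(m, x) = m + 2*x + 2*m*x (V(m, x) = x + ((m + x) + (m*x + m*x)) = x + ((m + x) + 2*m*x) = x + (m + x + 2*m*x) = m + 2*x + 2*m*x)
v(2 - 1*33, 57) - V(-38, y(-2)) = √(57 + (2 - 1*33)) - (-38 + 2*(-2) + 2*(-38)*(-2)) = √(57 + (2 - 33)) - (-38 - 4 + 152) = √(57 - 31) - 1*110 = √26 - 110 = -110 + √26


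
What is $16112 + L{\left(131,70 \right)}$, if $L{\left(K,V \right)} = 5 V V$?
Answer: $40612$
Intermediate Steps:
$L{\left(K,V \right)} = 5 V^{2}$
$16112 + L{\left(131,70 \right)} = 16112 + 5 \cdot 70^{2} = 16112 + 5 \cdot 4900 = 16112 + 24500 = 40612$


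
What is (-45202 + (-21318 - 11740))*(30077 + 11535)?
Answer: -3256555120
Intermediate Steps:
(-45202 + (-21318 - 11740))*(30077 + 11535) = (-45202 - 33058)*41612 = -78260*41612 = -3256555120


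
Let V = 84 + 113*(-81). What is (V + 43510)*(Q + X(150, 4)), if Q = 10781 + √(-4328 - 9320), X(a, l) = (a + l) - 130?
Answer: 372135005 + 137764*I*√853 ≈ 3.7213e+8 + 4.0236e+6*I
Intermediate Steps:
X(a, l) = -130 + a + l
V = -9069 (V = 84 - 9153 = -9069)
Q = 10781 + 4*I*√853 (Q = 10781 + √(-13648) = 10781 + 4*I*√853 ≈ 10781.0 + 116.82*I)
(V + 43510)*(Q + X(150, 4)) = (-9069 + 43510)*((10781 + 4*I*√853) + (-130 + 150 + 4)) = 34441*((10781 + 4*I*√853) + 24) = 34441*(10805 + 4*I*√853) = 372135005 + 137764*I*√853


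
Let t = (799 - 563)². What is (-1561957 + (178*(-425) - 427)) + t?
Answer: -1582338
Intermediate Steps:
t = 55696 (t = 236² = 55696)
(-1561957 + (178*(-425) - 427)) + t = (-1561957 + (178*(-425) - 427)) + 55696 = (-1561957 + (-75650 - 427)) + 55696 = (-1561957 - 76077) + 55696 = -1638034 + 55696 = -1582338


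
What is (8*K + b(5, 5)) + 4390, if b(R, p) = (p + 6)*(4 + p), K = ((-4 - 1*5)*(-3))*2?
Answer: 4921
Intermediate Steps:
K = 54 (K = ((-4 - 5)*(-3))*2 = -9*(-3)*2 = 27*2 = 54)
b(R, p) = (4 + p)*(6 + p) (b(R, p) = (6 + p)*(4 + p) = (4 + p)*(6 + p))
(8*K + b(5, 5)) + 4390 = (8*54 + (24 + 5² + 10*5)) + 4390 = (432 + (24 + 25 + 50)) + 4390 = (432 + 99) + 4390 = 531 + 4390 = 4921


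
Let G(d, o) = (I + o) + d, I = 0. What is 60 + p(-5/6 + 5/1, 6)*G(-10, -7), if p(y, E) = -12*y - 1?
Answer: 927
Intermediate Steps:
G(d, o) = d + o (G(d, o) = (0 + o) + d = o + d = d + o)
p(y, E) = -1 - 12*y
60 + p(-5/6 + 5/1, 6)*G(-10, -7) = 60 + (-1 - 12*(-5/6 + 5/1))*(-10 - 7) = 60 + (-1 - 12*(-5*⅙ + 5*1))*(-17) = 60 + (-1 - 12*(-⅚ + 5))*(-17) = 60 + (-1 - 12*25/6)*(-17) = 60 + (-1 - 50)*(-17) = 60 - 51*(-17) = 60 + 867 = 927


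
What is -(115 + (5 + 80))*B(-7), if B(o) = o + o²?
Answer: -8400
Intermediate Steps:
-(115 + (5 + 80))*B(-7) = -(115 + (5 + 80))*(-7*(1 - 7)) = -(115 + 85)*(-7*(-6)) = -200*42 = -1*8400 = -8400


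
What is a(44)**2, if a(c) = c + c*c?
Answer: 3920400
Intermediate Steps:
a(c) = c + c**2
a(44)**2 = (44*(1 + 44))**2 = (44*45)**2 = 1980**2 = 3920400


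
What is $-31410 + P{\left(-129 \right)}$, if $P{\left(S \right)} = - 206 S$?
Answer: $-4836$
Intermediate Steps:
$-31410 + P{\left(-129 \right)} = -31410 - -26574 = -31410 + 26574 = -4836$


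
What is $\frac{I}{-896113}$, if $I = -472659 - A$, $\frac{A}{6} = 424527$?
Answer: $\frac{3019821}{896113} \approx 3.3699$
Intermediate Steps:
$A = 2547162$ ($A = 6 \cdot 424527 = 2547162$)
$I = -3019821$ ($I = -472659 - 2547162 = -3019821$)
$\frac{I}{-896113} = - \frac{3019821}{-896113} = \left(-3019821\right) \left(- \frac{1}{896113}\right) = \frac{3019821}{896113}$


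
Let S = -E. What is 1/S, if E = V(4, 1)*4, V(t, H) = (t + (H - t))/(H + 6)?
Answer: -7/4 ≈ -1.7500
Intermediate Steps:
V(t, H) = H/(6 + H)
E = 4/7 (E = (1/(6 + 1))*4 = (1/7)*4 = (1*(⅐))*4 = (⅐)*4 = 4/7 ≈ 0.57143)
S = -4/7 (S = -1*4/7 = -4/7 ≈ -0.57143)
1/S = 1/(-4/7) = -7/4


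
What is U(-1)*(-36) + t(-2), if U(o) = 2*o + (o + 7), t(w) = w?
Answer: -146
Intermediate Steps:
U(o) = 7 + 3*o (U(o) = 2*o + (7 + o) = 7 + 3*o)
U(-1)*(-36) + t(-2) = (7 + 3*(-1))*(-36) - 2 = (7 - 3)*(-36) - 2 = 4*(-36) - 2 = -144 - 2 = -146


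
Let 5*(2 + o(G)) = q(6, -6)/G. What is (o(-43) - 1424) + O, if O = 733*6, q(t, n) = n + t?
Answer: 2972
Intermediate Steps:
O = 4398
o(G) = -2 (o(G) = -2 + ((-6 + 6)/G)/5 = -2 + (0/G)/5 = -2 + (⅕)*0 = -2 + 0 = -2)
(o(-43) - 1424) + O = (-2 - 1424) + 4398 = -1426 + 4398 = 2972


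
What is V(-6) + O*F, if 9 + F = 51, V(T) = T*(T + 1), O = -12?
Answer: -474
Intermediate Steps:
V(T) = T*(1 + T)
F = 42 (F = -9 + 51 = 42)
V(-6) + O*F = -6*(1 - 6) - 12*42 = -6*(-5) - 504 = 30 - 504 = -474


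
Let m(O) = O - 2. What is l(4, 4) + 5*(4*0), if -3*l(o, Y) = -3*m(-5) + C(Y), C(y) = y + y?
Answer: -29/3 ≈ -9.6667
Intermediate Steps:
C(y) = 2*y
m(O) = -2 + O
l(o, Y) = -7 - 2*Y/3 (l(o, Y) = -(-3*(-2 - 5) + 2*Y)/3 = -(-3*(-7) + 2*Y)/3 = -(21 + 2*Y)/3 = -7 - 2*Y/3)
l(4, 4) + 5*(4*0) = (-7 - ⅔*4) + 5*(4*0) = (-7 - 8/3) + 5*0 = -29/3 + 0 = -29/3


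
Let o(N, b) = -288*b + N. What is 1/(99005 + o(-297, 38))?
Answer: 1/87764 ≈ 1.1394e-5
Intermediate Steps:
o(N, b) = N - 288*b
1/(99005 + o(-297, 38)) = 1/(99005 + (-297 - 288*38)) = 1/(99005 + (-297 - 10944)) = 1/(99005 - 11241) = 1/87764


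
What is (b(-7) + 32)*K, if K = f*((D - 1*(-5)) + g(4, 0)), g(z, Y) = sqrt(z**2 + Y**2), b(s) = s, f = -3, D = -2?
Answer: -525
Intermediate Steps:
g(z, Y) = sqrt(Y**2 + z**2)
K = -21 (K = -3*((-2 - 1*(-5)) + sqrt(0**2 + 4**2)) = -3*((-2 + 5) + sqrt(0 + 16)) = -3*(3 + sqrt(16)) = -3*(3 + 4) = -3*7 = -21)
(b(-7) + 32)*K = (-7 + 32)*(-21) = 25*(-21) = -525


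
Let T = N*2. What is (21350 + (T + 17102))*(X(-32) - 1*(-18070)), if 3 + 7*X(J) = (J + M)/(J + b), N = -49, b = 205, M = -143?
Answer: 839265142904/1211 ≈ 6.9304e+8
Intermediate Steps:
X(J) = -3/7 + (-143 + J)/(7*(205 + J)) (X(J) = -3/7 + ((J - 143)/(J + 205))/7 = -3/7 + ((-143 + J)/(205 + J))/7 = -3/7 + (-143 + J)/(7*(205 + J)))
T = -98 (T = -49*2 = -98)
(21350 + (T + 17102))*(X(-32) - 1*(-18070)) = (21350 + (-98 + 17102))*(2*(-379 - 1*(-32))/(7*(205 - 32)) - 1*(-18070)) = (21350 + 17004)*((2/7)*(-379 + 32)/173 + 18070) = 38354*((2/7)*(1/173)*(-347) + 18070) = 38354*(-694/1211 + 18070) = 38354*(21882076/1211) = 839265142904/1211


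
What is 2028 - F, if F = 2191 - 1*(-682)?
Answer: -845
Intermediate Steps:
F = 2873 (F = 2191 + 682 = 2873)
2028 - F = 2028 - 1*2873 = 2028 - 2873 = -845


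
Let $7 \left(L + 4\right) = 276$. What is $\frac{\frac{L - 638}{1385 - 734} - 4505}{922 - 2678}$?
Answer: $\frac{6844501}{2667364} \approx 2.566$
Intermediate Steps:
$L = \frac{248}{7}$ ($L = -4 + \frac{1}{7} \cdot 276 = -4 + \frac{276}{7} = \frac{248}{7} \approx 35.429$)
$\frac{\frac{L - 638}{1385 - 734} - 4505}{922 - 2678} = \frac{\frac{\frac{248}{7} - 638}{1385 - 734} - 4505}{922 - 2678} = \frac{- \frac{4218}{7 \cdot 651} - 4505}{-1756} = \left(\left(- \frac{4218}{7}\right) \frac{1}{651} - 4505\right) \left(- \frac{1}{1756}\right) = \left(- \frac{1406}{1519} - 4505\right) \left(- \frac{1}{1756}\right) = \left(- \frac{6844501}{1519}\right) \left(- \frac{1}{1756}\right) = \frac{6844501}{2667364}$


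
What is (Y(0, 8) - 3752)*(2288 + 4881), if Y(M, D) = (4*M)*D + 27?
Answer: -26704525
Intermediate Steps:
Y(M, D) = 27 + 4*D*M (Y(M, D) = 4*D*M + 27 = 27 + 4*D*M)
(Y(0, 8) - 3752)*(2288 + 4881) = ((27 + 4*8*0) - 3752)*(2288 + 4881) = ((27 + 0) - 3752)*7169 = (27 - 3752)*7169 = -3725*7169 = -26704525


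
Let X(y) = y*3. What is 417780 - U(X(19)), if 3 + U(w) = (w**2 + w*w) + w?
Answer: 411228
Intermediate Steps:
X(y) = 3*y
U(w) = -3 + w + 2*w**2 (U(w) = -3 + ((w**2 + w*w) + w) = -3 + ((w**2 + w**2) + w) = -3 + (2*w**2 + w) = -3 + (w + 2*w**2) = -3 + w + 2*w**2)
417780 - U(X(19)) = 417780 - (-3 + 3*19 + 2*(3*19)**2) = 417780 - (-3 + 57 + 2*57**2) = 417780 - (-3 + 57 + 2*3249) = 417780 - (-3 + 57 + 6498) = 417780 - 1*6552 = 417780 - 6552 = 411228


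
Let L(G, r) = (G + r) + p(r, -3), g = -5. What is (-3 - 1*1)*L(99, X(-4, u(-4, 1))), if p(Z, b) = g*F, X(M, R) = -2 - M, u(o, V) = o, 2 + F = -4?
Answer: -524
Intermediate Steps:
F = -6 (F = -2 - 4 = -6)
p(Z, b) = 30 (p(Z, b) = -5*(-6) = 30)
L(G, r) = 30 + G + r (L(G, r) = (G + r) + 30 = 30 + G + r)
(-3 - 1*1)*L(99, X(-4, u(-4, 1))) = (-3 - 1*1)*(30 + 99 + (-2 - 1*(-4))) = (-3 - 1)*(30 + 99 + (-2 + 4)) = -4*(30 + 99 + 2) = -4*131 = -524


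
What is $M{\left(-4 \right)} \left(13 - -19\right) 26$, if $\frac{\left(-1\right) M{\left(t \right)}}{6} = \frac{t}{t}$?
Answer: $-4992$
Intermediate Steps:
$M{\left(t \right)} = -6$ ($M{\left(t \right)} = - 6 \frac{t}{t} = \left(-6\right) 1 = -6$)
$M{\left(-4 \right)} \left(13 - -19\right) 26 = - 6 \left(13 - -19\right) 26 = - 6 \left(13 + 19\right) 26 = \left(-6\right) 32 \cdot 26 = \left(-192\right) 26 = -4992$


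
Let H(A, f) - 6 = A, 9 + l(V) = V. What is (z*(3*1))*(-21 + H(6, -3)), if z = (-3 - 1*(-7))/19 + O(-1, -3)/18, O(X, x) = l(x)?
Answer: 234/19 ≈ 12.316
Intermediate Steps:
l(V) = -9 + V
O(X, x) = -9 + x
H(A, f) = 6 + A
z = -26/57 (z = (-3 - 1*(-7))/19 + (-9 - 3)/18 = (-3 + 7)*(1/19) - 12*1/18 = 4*(1/19) - 2/3 = 4/19 - 2/3 = -26/57 ≈ -0.45614)
(z*(3*1))*(-21 + H(6, -3)) = (-26/19)*(-21 + (6 + 6)) = (-26/57*3)*(-21 + 12) = -26/19*(-9) = 234/19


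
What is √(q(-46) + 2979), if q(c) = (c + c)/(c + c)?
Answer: 2*√745 ≈ 54.589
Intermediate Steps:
q(c) = 1 (q(c) = (2*c)/((2*c)) = (2*c)*(1/(2*c)) = 1)
√(q(-46) + 2979) = √(1 + 2979) = √2980 = 2*√745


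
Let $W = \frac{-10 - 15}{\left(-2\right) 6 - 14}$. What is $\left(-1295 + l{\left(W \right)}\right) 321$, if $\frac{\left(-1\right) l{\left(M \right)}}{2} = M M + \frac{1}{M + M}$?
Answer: $- \frac{3520459323}{8450} \approx -4.1662 \cdot 10^{5}$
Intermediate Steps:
$W = \frac{25}{26}$ ($W = - \frac{25}{-12 - 14} = - \frac{25}{-26} = \left(-25\right) \left(- \frac{1}{26}\right) = \frac{25}{26} \approx 0.96154$)
$l{\left(M \right)} = - \frac{1}{M} - 2 M^{2}$ ($l{\left(M \right)} = - 2 \left(M M + \frac{1}{M + M}\right) = - 2 \left(M^{2} + \frac{1}{2 M}\right) = - \frac{1}{M} - 2 M^{2}$)
$\left(-1295 + l{\left(W \right)}\right) 321 = \left(-1295 + \frac{-1 - 2 \left(\frac{25}{26}\right)^{3}}{\frac{25}{26}}\right) 321 = \left(-1295 + \frac{26 \left(-1 - \frac{15625}{8788}\right)}{25}\right) 321 = \left(-1295 + \frac{26}{25} \left(- \frac{24413}{8788}\right)\right) 321 = \left(-1295 - \frac{24413}{8450}\right) 321 = \left(- \frac{10967163}{8450}\right) 321 = - \frac{3520459323}{8450}$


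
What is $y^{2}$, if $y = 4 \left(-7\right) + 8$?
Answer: $400$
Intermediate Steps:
$y = -20$ ($y = -28 + 8 = -20$)
$y^{2} = \left(-20\right)^{2} = 400$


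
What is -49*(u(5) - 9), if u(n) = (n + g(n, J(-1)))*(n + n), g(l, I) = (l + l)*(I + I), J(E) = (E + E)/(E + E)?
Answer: -11809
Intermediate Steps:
J(E) = 1 (J(E) = (2*E)/((2*E)) = (2*E)*(1/(2*E)) = 1)
g(l, I) = 4*I*l (g(l, I) = (2*l)*(2*I) = 4*I*l)
u(n) = 10*n**2 (u(n) = (n + 4*1*n)*(n + n) = (n + 4*n)*(2*n) = (5*n)*(2*n) = 10*n**2)
-49*(u(5) - 9) = -49*(10*5**2 - 9) = -49*(10*25 - 9) = -49*(250 - 9) = -49*241 = -11809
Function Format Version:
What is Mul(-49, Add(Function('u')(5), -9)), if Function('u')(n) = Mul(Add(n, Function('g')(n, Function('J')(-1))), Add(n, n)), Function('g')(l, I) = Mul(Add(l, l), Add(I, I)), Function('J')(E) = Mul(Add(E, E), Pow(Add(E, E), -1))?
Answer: -11809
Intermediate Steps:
Function('J')(E) = 1 (Function('J')(E) = Mul(Mul(2, E), Pow(Mul(2, E), -1)) = Mul(Mul(2, E), Mul(Rational(1, 2), Pow(E, -1))) = 1)
Function('g')(l, I) = Mul(4, I, l) (Function('g')(l, I) = Mul(Mul(2, l), Mul(2, I)) = Mul(4, I, l))
Function('u')(n) = Mul(10, Pow(n, 2)) (Function('u')(n) = Mul(Add(n, Mul(4, 1, n)), Add(n, n)) = Mul(Add(n, Mul(4, n)), Mul(2, n)) = Mul(Mul(5, n), Mul(2, n)) = Mul(10, Pow(n, 2)))
Mul(-49, Add(Function('u')(5), -9)) = Mul(-49, Add(Mul(10, Pow(5, 2)), -9)) = Mul(-49, Add(Mul(10, 25), -9)) = Mul(-49, Add(250, -9)) = Mul(-49, 241) = -11809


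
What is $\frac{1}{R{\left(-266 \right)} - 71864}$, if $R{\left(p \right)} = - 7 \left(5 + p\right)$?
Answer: $- \frac{1}{70037} \approx -1.4278 \cdot 10^{-5}$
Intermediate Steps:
$R{\left(p \right)} = -35 - 7 p$
$\frac{1}{R{\left(-266 \right)} - 71864} = \frac{1}{\left(-35 - -1862\right) - 71864} = \frac{1}{\left(-35 + 1862\right) - 71864} = \frac{1}{1827 - 71864} = \frac{1}{-70037} = - \frac{1}{70037}$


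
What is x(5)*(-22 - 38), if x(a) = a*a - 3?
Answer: -1320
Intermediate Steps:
x(a) = -3 + a**2 (x(a) = a**2 - 3 = -3 + a**2)
x(5)*(-22 - 38) = (-3 + 5**2)*(-22 - 38) = (-3 + 25)*(-60) = 22*(-60) = -1320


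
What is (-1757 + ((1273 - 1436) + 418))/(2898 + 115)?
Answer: -1502/3013 ≈ -0.49851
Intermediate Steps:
(-1757 + ((1273 - 1436) + 418))/(2898 + 115) = (-1757 + (-163 + 418))/3013 = (-1757 + 255)*(1/3013) = -1502*1/3013 = -1502/3013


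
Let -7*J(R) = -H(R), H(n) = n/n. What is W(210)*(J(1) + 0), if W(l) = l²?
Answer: 6300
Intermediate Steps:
H(n) = 1
J(R) = ⅐ (J(R) = -(-1)/7 = -⅐*(-1) = ⅐)
W(210)*(J(1) + 0) = 210²*(⅐ + 0) = 44100*(⅐) = 6300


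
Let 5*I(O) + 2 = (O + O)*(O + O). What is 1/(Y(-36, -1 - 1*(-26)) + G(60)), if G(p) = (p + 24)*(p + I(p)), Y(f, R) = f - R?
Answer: 5/1234327 ≈ 4.0508e-6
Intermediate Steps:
I(O) = -2/5 + 4*O**2/5 (I(O) = -2/5 + ((O + O)*(O + O))/5 = -2/5 + ((2*O)*(2*O))/5 = -2/5 + (4*O**2)/5 = -2/5 + 4*O**2/5)
G(p) = (24 + p)*(-2/5 + p + 4*p**2/5) (G(p) = (p + 24)*(p + (-2/5 + 4*p**2/5)) = (24 + p)*(-2/5 + p + 4*p**2/5))
1/(Y(-36, -1 - 1*(-26)) + G(60)) = 1/((-36 - (-1 - 1*(-26))) + (-48/5 + (4/5)*60**3 + (101/5)*60**2 + (118/5)*60)) = 1/((-36 - (-1 + 26)) + (-48/5 + (4/5)*216000 + (101/5)*3600 + 1416)) = 1/((-36 - 1*25) + (-48/5 + 172800 + 72720 + 1416)) = 1/((-36 - 25) + 1234632/5) = 1/(-61 + 1234632/5) = 1/(1234327/5) = 5/1234327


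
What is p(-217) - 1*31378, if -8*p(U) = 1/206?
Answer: -51710945/1648 ≈ -31378.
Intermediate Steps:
p(U) = -1/1648 (p(U) = -⅛/206 = -⅛*1/206 = -1/1648)
p(-217) - 1*31378 = -1/1648 - 1*31378 = -1/1648 - 31378 = -51710945/1648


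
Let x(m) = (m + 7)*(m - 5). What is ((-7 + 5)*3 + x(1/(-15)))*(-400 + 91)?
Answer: 953162/75 ≈ 12709.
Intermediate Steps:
x(m) = (-5 + m)*(7 + m) (x(m) = (7 + m)*(-5 + m) = (-5 + m)*(7 + m))
((-7 + 5)*3 + x(1/(-15)))*(-400 + 91) = ((-7 + 5)*3 + (-35 + (1/(-15))**2 + 2/(-15)))*(-400 + 91) = (-2*3 + (-35 + (-1/15)**2 + 2*(-1/15)))*(-309) = (-6 + (-35 + 1/225 - 2/15))*(-309) = (-6 - 7904/225)*(-309) = -9254/225*(-309) = 953162/75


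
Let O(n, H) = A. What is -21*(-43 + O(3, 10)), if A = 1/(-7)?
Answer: 906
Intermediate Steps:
A = -1/7 ≈ -0.14286
O(n, H) = -1/7
-21*(-43 + O(3, 10)) = -21*(-43 - 1/7) = -21*(-302/7) = 906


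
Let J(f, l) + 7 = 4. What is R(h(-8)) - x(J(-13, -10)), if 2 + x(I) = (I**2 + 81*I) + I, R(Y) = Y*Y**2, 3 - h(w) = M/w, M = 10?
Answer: 20209/64 ≈ 315.77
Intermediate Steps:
J(f, l) = -3 (J(f, l) = -7 + 4 = -3)
h(w) = 3 - 10/w
R(Y) = Y**3
x(I) = -2 + I**2 + 82*I (x(I) = -2 + ((I**2 + 81*I) + I) = -2 + (I**2 + 82*I) = -2 + I**2 + 82*I)
R(h(-8)) - x(J(-13, -10)) = (3 - 10/(-8))**3 - (-2 + (-3)**2 + 82*(-3)) = (3 - 10*(-1/8))**3 - (-2 + 9 - 246) = (3 + 5/4)**3 - 1*(-239) = (17/4)**3 + 239 = 4913/64 + 239 = 20209/64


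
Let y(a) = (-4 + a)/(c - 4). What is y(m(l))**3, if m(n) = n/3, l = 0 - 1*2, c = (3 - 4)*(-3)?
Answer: 2744/27 ≈ 101.63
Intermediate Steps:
c = 3 (c = -1*(-3) = 3)
l = -2 (l = 0 - 2 = -2)
m(n) = n/3 (m(n) = n*(1/3) = n/3)
y(a) = 4 - a (y(a) = (-4 + a)/(3 - 4) = (-4 + a)/(-1) = (-4 + a)*(-1) = 4 - a)
y(m(l))**3 = (4 - (-2)/3)**3 = (4 - 1*(-2/3))**3 = (4 + 2/3)**3 = (14/3)**3 = 2744/27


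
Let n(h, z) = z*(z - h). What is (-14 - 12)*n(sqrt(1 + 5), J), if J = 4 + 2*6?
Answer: -6656 + 416*sqrt(6) ≈ -5637.0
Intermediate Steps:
J = 16 (J = 4 + 12 = 16)
(-14 - 12)*n(sqrt(1 + 5), J) = (-14 - 12)*(16*(16 - sqrt(1 + 5))) = -416*(16 - sqrt(6)) = -26*(256 - 16*sqrt(6)) = -6656 + 416*sqrt(6)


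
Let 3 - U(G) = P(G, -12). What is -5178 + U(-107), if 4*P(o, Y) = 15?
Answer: -20715/4 ≈ -5178.8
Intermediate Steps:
P(o, Y) = 15/4 (P(o, Y) = (¼)*15 = 15/4)
U(G) = -¾ (U(G) = 3 - 1*15/4 = 3 - 15/4 = -¾)
-5178 + U(-107) = -5178 - ¾ = -20715/4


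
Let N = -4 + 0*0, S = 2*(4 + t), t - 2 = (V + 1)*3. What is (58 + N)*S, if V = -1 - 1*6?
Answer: -1296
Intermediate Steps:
V = -7 (V = -1 - 6 = -7)
t = -16 (t = 2 + (-7 + 1)*3 = 2 - 6*3 = 2 - 18 = -16)
S = -24 (S = 2*(4 - 16) = 2*(-12) = -24)
N = -4 (N = -4 + 0 = -4)
(58 + N)*S = (58 - 4)*(-24) = 54*(-24) = -1296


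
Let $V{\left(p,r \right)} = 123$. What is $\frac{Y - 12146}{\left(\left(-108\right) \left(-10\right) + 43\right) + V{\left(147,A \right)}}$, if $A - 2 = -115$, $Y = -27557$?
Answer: $- \frac{39703}{1246} \approx -31.864$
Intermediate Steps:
$A = -113$ ($A = 2 - 115 = -113$)
$\frac{Y - 12146}{\left(\left(-108\right) \left(-10\right) + 43\right) + V{\left(147,A \right)}} = \frac{-27557 - 12146}{\left(\left(-108\right) \left(-10\right) + 43\right) + 123} = - \frac{39703}{\left(1080 + 43\right) + 123} = - \frac{39703}{1123 + 123} = - \frac{39703}{1246}$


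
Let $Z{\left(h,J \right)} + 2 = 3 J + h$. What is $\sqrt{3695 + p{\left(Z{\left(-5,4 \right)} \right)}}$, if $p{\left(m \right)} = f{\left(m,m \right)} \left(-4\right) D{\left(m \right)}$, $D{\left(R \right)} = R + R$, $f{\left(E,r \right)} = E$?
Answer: $\sqrt{3495} \approx 59.119$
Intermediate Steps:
$Z{\left(h,J \right)} = -2 + h + 3 J$ ($Z{\left(h,J \right)} = -2 + \left(3 J + h\right) = -2 + \left(h + 3 J\right) = -2 + h + 3 J$)
$D{\left(R \right)} = 2 R$
$p{\left(m \right)} = - 8 m^{2}$ ($p{\left(m \right)} = m \left(-4\right) 2 m = - 4 m 2 m = - 8 m^{2}$)
$\sqrt{3695 + p{\left(Z{\left(-5,4 \right)} \right)}} = \sqrt{3695 - 8 \left(-2 - 5 + 3 \cdot 4\right)^{2}} = \sqrt{3695 - 8 \left(-2 - 5 + 12\right)^{2}} = \sqrt{3695 - 8 \cdot 5^{2}} = \sqrt{3695 - 200} = \sqrt{3495}$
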